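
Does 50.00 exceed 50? No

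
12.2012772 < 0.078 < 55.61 False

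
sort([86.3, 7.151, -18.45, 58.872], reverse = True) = [86.3, 58.872, 7.151, -18.45]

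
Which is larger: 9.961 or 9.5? 9.961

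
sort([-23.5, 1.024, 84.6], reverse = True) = [84.6, 1.024, -23.5]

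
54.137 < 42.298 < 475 False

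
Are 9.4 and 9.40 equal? Yes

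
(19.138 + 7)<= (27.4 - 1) True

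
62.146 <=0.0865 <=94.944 False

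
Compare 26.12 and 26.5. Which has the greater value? 26.5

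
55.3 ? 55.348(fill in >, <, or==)<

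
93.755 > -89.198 True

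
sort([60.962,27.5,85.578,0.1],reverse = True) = [85.578,60.962,27.5,0.1]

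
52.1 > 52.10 False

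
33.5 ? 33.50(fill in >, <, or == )==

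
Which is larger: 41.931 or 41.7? 41.931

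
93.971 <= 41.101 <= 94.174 False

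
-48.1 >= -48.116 True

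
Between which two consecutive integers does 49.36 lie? 49 and 50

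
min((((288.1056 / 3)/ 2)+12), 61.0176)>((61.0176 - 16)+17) False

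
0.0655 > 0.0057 True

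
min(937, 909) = 909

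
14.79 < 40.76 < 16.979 False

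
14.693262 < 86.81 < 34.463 False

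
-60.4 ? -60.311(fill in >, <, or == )<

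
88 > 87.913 True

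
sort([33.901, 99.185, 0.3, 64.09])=[0.3, 33.901, 64.09, 99.185]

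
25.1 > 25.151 False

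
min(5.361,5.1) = 5.1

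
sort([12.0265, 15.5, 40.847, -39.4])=[-39.4, 12.0265, 15.5, 40.847]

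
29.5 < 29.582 True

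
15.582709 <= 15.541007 False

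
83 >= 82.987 True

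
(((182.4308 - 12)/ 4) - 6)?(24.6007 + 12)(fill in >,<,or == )>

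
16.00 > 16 False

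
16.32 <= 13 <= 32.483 False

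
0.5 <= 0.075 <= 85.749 False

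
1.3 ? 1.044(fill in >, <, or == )>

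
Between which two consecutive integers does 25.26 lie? 25 and 26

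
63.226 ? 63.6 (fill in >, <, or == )<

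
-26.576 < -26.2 True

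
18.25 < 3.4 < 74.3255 False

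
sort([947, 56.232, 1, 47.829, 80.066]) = [1, 47.829, 56.232, 80.066, 947]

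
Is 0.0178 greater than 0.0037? Yes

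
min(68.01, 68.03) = 68.01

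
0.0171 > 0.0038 True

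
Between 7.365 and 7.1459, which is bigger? 7.365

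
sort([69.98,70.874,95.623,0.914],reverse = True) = [95.623,70.874,69.98,0.914]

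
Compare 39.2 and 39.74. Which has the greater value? 39.74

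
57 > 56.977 True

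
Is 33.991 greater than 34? No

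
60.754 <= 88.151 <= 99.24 True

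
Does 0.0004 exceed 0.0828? No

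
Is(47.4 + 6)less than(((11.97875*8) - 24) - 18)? Yes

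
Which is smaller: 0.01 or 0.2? 0.01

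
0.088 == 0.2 False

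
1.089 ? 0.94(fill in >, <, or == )>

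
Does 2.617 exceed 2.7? No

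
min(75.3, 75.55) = 75.3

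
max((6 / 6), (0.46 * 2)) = 1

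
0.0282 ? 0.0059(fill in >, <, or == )>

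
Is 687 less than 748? Yes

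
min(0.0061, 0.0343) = 0.0061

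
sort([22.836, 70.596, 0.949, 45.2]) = [0.949, 22.836, 45.2, 70.596]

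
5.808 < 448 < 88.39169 False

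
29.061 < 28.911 False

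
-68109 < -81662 False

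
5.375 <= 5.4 True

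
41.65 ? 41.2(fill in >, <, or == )>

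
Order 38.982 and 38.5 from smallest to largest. 38.5, 38.982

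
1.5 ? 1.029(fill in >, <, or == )>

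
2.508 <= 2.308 False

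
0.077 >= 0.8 False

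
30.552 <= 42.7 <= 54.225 True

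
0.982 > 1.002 False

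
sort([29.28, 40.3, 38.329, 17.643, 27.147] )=[17.643, 27.147, 29.28, 38.329, 40.3]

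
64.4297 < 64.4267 False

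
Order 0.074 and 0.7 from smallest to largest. 0.074, 0.7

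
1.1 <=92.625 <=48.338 False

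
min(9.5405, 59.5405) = 9.5405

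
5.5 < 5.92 True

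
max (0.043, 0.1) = 0.1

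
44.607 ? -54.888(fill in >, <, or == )>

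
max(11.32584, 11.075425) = 11.32584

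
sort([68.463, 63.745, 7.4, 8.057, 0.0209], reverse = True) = [68.463, 63.745, 8.057, 7.4, 0.0209]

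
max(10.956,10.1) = 10.956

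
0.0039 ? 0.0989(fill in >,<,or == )<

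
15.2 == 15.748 False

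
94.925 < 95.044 True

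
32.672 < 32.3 False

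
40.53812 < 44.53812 True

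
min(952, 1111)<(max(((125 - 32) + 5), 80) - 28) False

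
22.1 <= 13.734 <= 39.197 False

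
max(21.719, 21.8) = 21.8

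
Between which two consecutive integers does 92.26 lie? 92 and 93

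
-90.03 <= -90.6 False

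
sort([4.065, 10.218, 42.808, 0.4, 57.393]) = [0.4, 4.065, 10.218, 42.808, 57.393]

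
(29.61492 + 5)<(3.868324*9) True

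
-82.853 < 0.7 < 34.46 True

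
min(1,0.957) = 0.957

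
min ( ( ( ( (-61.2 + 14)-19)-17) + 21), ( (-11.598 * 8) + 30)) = -62.784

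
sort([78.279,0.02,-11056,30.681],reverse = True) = [78.279,30.681,0.02,-11056]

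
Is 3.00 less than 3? No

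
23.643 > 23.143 True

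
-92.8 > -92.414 False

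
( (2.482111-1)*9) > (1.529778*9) False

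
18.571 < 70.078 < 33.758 False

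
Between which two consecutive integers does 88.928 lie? 88 and 89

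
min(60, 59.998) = 59.998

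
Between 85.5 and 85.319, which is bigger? 85.5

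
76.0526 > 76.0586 False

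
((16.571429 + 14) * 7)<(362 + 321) True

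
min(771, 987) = 771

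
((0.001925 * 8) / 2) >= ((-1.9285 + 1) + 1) False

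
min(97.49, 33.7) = 33.7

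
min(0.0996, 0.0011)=0.0011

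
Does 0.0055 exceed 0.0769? No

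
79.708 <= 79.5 False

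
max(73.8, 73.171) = 73.8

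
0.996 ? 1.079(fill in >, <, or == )<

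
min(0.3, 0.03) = 0.03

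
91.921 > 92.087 False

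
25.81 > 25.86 False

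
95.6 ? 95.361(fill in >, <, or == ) >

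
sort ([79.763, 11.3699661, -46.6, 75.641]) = [-46.6, 11.3699661, 75.641, 79.763]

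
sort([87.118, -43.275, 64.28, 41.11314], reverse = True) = [87.118, 64.28, 41.11314, -43.275]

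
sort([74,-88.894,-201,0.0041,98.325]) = [-201,-88.894,0.0041,74,98.325]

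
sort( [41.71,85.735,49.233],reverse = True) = [85.735,49.233,41.71]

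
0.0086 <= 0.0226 True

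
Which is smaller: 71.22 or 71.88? 71.22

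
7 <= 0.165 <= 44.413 False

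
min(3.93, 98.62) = 3.93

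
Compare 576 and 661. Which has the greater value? 661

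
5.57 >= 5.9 False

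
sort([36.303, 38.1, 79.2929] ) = [36.303, 38.1, 79.2929]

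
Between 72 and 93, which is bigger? 93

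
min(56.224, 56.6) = 56.224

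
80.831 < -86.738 False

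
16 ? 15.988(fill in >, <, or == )>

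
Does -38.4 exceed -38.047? No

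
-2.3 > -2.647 True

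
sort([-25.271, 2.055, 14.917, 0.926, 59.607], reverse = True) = [59.607, 14.917, 2.055, 0.926, -25.271]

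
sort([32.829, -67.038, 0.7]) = [-67.038, 0.7, 32.829]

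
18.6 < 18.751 True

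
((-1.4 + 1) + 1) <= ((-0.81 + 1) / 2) False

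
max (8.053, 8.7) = 8.7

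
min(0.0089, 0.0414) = 0.0089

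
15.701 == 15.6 False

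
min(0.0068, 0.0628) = 0.0068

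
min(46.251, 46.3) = 46.251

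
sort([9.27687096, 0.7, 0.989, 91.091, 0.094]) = [0.094, 0.7, 0.989, 9.27687096, 91.091]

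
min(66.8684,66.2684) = 66.2684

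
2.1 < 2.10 False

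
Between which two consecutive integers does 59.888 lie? 59 and 60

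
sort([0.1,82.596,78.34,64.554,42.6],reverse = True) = [82.596,78.34,64.554,42.6,0.1]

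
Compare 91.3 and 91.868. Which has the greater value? 91.868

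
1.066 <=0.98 False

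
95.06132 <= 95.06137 True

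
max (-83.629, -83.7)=-83.629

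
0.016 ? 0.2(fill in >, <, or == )<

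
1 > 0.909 True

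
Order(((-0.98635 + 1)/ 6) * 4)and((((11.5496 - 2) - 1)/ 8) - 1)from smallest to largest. (((-0.98635 + 1)/ 6) * 4), ((((11.5496 - 2) - 1)/ 8) - 1)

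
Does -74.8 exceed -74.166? No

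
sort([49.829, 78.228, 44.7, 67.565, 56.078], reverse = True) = [78.228, 67.565, 56.078, 49.829, 44.7]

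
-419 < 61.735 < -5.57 False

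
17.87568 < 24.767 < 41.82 True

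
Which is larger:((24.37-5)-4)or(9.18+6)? ((24.37-5)-4)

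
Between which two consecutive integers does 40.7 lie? 40 and 41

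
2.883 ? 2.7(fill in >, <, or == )>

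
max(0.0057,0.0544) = 0.0544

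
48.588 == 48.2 False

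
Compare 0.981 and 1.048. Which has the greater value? 1.048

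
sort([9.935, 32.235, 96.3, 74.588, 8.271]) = [8.271, 9.935, 32.235, 74.588, 96.3]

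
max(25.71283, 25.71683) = 25.71683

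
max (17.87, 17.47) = 17.87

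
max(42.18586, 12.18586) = 42.18586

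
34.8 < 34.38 False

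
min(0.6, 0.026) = 0.026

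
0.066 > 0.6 False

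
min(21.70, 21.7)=21.70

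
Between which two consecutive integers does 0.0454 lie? 0 and 1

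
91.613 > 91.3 True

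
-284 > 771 False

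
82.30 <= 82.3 True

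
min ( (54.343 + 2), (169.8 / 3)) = 56.343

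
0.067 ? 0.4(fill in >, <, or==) <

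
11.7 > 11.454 True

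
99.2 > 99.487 False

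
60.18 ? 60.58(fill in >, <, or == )<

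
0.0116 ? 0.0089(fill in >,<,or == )>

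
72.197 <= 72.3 True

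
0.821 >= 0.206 True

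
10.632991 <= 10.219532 False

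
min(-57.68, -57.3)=-57.68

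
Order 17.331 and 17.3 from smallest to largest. 17.3, 17.331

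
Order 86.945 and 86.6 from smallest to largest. 86.6, 86.945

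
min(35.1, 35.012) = 35.012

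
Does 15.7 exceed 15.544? Yes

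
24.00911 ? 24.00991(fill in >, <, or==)<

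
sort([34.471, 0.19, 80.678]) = [0.19, 34.471, 80.678]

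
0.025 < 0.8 True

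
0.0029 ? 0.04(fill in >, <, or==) <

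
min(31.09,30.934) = 30.934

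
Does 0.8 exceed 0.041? Yes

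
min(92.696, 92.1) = 92.1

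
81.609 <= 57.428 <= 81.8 False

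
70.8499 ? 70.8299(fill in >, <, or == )>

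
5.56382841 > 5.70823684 False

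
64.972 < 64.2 False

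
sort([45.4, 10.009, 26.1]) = [10.009, 26.1, 45.4]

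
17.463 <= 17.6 True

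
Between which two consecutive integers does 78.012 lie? 78 and 79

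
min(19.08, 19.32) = 19.08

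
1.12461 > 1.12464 False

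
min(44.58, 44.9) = 44.58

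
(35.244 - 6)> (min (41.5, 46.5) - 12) False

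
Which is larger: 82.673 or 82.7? 82.7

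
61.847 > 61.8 True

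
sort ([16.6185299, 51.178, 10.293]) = [10.293, 16.6185299, 51.178]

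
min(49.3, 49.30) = 49.3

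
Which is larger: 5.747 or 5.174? 5.747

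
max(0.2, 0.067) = 0.2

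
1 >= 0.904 True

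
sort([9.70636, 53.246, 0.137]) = [0.137, 9.70636, 53.246]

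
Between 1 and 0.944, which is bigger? 1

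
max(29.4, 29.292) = 29.4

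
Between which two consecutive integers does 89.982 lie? 89 and 90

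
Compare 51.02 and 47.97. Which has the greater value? 51.02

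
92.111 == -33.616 False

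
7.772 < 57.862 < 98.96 True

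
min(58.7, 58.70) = 58.7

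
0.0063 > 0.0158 False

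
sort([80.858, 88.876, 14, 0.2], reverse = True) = [88.876, 80.858, 14, 0.2]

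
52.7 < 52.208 False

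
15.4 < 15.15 False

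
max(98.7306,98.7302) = 98.7306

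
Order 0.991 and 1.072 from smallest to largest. 0.991, 1.072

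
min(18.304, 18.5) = 18.304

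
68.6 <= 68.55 False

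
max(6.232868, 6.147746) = 6.232868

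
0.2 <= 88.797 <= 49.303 False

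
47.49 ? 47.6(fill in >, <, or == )<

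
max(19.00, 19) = 19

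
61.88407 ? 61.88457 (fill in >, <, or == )<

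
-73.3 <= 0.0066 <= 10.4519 True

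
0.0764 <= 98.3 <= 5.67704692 False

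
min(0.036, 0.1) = 0.036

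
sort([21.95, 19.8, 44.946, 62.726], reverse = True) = [62.726, 44.946, 21.95, 19.8]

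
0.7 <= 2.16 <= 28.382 True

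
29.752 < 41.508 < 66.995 True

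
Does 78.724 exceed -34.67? Yes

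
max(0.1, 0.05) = 0.1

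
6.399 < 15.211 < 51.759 True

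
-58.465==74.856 False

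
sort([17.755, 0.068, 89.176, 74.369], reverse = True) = [89.176, 74.369, 17.755, 0.068]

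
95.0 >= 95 True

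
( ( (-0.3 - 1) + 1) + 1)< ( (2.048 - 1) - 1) False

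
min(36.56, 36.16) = 36.16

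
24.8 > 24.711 True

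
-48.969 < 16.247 True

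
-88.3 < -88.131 True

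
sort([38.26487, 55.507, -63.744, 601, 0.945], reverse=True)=[601, 55.507, 38.26487, 0.945, -63.744]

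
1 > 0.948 True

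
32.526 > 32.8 False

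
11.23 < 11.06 False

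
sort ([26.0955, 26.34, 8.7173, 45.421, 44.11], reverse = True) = [45.421, 44.11, 26.34, 26.0955, 8.7173]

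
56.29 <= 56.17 False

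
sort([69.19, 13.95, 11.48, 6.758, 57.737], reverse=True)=[69.19, 57.737, 13.95, 11.48, 6.758]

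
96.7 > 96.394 True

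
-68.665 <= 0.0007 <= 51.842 True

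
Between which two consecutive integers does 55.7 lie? 55 and 56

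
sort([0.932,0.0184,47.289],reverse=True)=[47.289,0.932,0.0184]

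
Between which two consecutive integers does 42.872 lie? 42 and 43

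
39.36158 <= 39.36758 True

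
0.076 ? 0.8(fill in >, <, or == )<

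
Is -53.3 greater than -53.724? Yes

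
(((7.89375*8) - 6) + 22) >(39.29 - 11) True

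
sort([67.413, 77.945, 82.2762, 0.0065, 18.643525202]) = [0.0065, 18.643525202, 67.413, 77.945, 82.2762]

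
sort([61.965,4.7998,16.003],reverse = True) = [61.965,16.003,4.7998]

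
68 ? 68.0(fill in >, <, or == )==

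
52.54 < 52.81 True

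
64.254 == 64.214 False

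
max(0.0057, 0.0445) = 0.0445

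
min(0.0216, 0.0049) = 0.0049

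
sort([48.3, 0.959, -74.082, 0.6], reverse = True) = [48.3, 0.959, 0.6, -74.082]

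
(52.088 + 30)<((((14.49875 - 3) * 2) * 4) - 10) False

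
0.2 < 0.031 False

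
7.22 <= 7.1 False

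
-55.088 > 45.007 False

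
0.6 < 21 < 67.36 True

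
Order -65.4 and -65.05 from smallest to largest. -65.4, -65.05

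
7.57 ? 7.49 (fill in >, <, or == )>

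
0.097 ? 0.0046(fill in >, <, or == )>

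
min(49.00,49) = 49.00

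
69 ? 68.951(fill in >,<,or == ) >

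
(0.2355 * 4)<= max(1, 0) True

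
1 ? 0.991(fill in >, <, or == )>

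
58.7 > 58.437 True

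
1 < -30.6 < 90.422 False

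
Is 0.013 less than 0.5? Yes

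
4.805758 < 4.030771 False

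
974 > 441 True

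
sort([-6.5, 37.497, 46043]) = [-6.5, 37.497, 46043]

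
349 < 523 True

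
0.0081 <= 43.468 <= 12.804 False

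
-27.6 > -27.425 False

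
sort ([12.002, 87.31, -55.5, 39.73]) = [-55.5, 12.002, 39.73, 87.31]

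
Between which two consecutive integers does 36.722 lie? 36 and 37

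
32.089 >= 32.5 False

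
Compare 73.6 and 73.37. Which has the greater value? 73.6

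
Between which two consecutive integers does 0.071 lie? 0 and 1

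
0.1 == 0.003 False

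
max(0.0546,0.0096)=0.0546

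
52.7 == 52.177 False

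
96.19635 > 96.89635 False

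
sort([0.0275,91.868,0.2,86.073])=[0.0275,0.2,86.073,91.868]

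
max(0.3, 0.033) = 0.3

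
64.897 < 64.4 False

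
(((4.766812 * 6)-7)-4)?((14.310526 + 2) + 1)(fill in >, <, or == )>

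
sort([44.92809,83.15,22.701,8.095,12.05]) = [8.095,12.05,22.701,44.92809,83.15]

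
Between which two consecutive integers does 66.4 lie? 66 and 67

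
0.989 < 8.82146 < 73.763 True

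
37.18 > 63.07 False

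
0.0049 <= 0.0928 True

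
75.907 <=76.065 True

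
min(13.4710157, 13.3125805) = 13.3125805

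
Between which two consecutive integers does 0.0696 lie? 0 and 1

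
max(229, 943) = 943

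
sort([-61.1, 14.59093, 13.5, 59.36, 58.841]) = [-61.1, 13.5, 14.59093, 58.841, 59.36]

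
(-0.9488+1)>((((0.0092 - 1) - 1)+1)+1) True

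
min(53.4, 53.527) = 53.4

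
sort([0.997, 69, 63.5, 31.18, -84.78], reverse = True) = [69, 63.5, 31.18, 0.997, -84.78]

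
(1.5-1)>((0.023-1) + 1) True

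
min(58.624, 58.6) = 58.6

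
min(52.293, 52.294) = 52.293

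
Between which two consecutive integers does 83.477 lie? 83 and 84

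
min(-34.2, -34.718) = -34.718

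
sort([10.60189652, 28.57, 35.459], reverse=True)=[35.459, 28.57, 10.60189652]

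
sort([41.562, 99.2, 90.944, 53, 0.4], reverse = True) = [99.2, 90.944, 53, 41.562, 0.4]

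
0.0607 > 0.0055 True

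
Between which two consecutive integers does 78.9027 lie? 78 and 79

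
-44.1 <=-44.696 False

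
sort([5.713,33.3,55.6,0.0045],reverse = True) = [55.6,33.3,5.713,0.0045]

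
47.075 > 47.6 False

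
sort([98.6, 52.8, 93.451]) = [52.8, 93.451, 98.6]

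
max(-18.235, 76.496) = 76.496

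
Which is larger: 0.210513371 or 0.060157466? 0.210513371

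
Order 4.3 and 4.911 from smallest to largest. 4.3, 4.911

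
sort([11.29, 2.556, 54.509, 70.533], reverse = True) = [70.533, 54.509, 11.29, 2.556]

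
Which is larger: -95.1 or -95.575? -95.1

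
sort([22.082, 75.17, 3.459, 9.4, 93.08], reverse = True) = [93.08, 75.17, 22.082, 9.4, 3.459]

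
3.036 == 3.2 False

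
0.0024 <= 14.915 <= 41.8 True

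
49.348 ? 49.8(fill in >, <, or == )<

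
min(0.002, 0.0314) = 0.002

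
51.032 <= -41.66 False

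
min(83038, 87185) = 83038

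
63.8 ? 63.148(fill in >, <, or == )>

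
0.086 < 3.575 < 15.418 True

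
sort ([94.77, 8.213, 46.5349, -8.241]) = [-8.241, 8.213, 46.5349, 94.77]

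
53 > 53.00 False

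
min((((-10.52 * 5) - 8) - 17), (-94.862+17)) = -77.862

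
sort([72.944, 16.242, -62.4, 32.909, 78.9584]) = [-62.4, 16.242, 32.909, 72.944, 78.9584]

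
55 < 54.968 False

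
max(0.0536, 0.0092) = 0.0536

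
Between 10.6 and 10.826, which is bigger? 10.826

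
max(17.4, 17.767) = 17.767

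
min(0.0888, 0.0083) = 0.0083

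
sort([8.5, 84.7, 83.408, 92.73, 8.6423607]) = [8.5, 8.6423607, 83.408, 84.7, 92.73]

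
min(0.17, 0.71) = 0.17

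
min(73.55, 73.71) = 73.55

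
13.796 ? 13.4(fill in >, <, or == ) >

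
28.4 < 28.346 False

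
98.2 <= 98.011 False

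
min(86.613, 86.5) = 86.5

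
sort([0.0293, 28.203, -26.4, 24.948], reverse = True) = [28.203, 24.948, 0.0293, -26.4]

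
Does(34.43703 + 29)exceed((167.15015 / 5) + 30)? Yes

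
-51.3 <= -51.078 True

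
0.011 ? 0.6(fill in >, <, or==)<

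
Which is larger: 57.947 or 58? 58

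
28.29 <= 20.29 False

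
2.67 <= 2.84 True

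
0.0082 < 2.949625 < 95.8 True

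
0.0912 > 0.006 True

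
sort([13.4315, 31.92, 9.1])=[9.1, 13.4315, 31.92]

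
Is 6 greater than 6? No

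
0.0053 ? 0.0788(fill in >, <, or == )<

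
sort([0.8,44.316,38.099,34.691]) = [0.8,34.691,38.099,44.316]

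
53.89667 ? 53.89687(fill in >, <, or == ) <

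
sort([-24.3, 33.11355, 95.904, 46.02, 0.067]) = [-24.3, 0.067, 33.11355, 46.02, 95.904]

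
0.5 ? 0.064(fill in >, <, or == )>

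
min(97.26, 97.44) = 97.26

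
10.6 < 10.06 False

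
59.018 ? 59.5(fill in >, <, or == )<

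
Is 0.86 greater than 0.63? Yes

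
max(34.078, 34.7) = 34.7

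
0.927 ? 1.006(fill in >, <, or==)<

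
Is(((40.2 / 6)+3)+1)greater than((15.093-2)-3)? Yes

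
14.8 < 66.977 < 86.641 True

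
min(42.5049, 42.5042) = 42.5042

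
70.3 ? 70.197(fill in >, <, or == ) >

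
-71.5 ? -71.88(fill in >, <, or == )>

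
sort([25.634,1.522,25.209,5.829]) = [1.522,5.829,25.209,25.634]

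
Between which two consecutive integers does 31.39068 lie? 31 and 32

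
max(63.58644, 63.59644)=63.59644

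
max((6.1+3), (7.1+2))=9.1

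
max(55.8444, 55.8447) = 55.8447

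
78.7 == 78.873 False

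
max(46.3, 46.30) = 46.30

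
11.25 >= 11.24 True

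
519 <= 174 False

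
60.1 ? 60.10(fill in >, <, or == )==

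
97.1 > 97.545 False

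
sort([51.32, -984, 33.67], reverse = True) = [51.32, 33.67, -984]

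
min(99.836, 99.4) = 99.4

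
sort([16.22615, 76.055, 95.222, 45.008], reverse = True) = [95.222, 76.055, 45.008, 16.22615]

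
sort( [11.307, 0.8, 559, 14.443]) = [0.8, 11.307, 14.443, 559]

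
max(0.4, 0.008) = 0.4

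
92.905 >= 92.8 True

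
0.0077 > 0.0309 False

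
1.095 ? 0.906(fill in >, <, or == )>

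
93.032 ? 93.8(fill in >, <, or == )<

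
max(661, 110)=661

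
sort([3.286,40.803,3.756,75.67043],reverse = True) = [75.67043,40.803,3.756,3.286]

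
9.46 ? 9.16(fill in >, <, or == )>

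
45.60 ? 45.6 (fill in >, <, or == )==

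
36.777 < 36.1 False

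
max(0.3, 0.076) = 0.3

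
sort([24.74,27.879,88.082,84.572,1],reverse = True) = [88.082,84.572,27.879,24.74,1]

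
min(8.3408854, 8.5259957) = 8.3408854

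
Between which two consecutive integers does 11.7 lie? 11 and 12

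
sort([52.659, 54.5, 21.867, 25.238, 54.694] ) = [21.867, 25.238, 52.659, 54.5, 54.694]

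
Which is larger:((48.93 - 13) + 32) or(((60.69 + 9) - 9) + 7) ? ((48.93 - 13) + 32)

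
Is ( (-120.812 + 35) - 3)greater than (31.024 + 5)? No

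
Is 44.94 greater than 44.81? Yes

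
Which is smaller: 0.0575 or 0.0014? 0.0014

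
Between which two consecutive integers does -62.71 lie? -63 and -62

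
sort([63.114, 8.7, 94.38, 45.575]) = [8.7, 45.575, 63.114, 94.38]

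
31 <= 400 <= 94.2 False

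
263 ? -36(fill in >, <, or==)>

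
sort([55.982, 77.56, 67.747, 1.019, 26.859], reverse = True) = [77.56, 67.747, 55.982, 26.859, 1.019]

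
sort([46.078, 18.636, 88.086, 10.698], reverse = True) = [88.086, 46.078, 18.636, 10.698]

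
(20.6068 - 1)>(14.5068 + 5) True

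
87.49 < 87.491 True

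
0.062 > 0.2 False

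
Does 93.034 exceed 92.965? Yes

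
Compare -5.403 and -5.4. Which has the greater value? -5.4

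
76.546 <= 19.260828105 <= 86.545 False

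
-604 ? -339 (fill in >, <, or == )<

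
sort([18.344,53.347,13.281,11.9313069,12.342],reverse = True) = [53.347,18.344,13.281,12.342,11.9313069]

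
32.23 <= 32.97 True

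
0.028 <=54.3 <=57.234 True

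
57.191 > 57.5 False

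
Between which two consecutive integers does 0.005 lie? 0 and 1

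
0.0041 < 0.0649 True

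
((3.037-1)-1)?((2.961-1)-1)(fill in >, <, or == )>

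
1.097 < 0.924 False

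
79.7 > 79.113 True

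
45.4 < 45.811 True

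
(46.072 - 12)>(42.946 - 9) True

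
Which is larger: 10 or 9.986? 10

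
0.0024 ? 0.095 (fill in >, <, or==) <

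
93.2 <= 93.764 True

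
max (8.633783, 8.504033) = 8.633783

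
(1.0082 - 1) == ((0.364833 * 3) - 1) False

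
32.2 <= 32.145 False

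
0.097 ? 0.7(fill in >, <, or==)<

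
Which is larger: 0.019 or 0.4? 0.4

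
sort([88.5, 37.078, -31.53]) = [-31.53, 37.078, 88.5]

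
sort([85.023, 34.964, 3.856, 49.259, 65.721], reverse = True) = [85.023, 65.721, 49.259, 34.964, 3.856]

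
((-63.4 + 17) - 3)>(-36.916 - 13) True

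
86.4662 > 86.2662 True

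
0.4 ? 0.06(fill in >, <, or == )>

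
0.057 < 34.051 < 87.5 True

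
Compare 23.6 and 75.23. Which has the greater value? 75.23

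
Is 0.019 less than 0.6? Yes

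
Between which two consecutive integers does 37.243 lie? 37 and 38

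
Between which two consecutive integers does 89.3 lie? 89 and 90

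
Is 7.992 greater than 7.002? Yes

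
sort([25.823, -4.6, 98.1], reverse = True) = [98.1, 25.823, -4.6]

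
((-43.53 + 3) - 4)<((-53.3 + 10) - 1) True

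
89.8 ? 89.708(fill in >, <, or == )>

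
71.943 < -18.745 False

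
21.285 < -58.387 False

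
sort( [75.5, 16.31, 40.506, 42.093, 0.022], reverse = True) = [75.5, 42.093, 40.506, 16.31, 0.022]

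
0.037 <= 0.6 True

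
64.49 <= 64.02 False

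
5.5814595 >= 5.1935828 True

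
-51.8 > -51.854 True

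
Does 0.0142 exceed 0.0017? Yes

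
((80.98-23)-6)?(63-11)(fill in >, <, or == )<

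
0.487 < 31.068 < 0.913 False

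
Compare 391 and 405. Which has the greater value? 405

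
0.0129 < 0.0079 False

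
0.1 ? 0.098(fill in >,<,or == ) >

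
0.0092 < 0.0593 True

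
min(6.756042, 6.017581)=6.017581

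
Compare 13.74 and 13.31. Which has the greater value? 13.74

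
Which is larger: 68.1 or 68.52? 68.52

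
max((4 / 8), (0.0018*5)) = 0.5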